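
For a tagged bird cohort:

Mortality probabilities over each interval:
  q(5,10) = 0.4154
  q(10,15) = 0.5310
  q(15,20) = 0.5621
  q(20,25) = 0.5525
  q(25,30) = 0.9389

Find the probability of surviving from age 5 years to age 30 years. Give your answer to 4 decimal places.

Chaining the interval survival probabilities: (1 − 0.4154) × (1 − 0.5310) × (1 − 0.5621) × (1 − 0.5525) × (1 − 0.9389).
= 0.5846 × 0.4690 × 0.4379 × 0.4475 × 0.0611 = 0.003283.

0.0033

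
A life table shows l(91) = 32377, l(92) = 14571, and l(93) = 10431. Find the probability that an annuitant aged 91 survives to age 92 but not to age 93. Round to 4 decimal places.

This is the probability of reaching 92 but not 93, conditional on being alive at 91: (l(92) − l(93)) / l(91).
= (14571 − 10431) / 32377 = 4140 / 32377 = 0.127869.

0.1279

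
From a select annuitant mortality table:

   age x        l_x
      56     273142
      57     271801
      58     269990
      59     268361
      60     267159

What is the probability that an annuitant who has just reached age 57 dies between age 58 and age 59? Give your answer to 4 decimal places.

0.0060

This is the probability of reaching 58 but not 59, conditional on being alive at 57: (l_58 − l_59) / l_57.
= (269990 − 268361) / 271801 = 1629 / 271801 = 0.005993.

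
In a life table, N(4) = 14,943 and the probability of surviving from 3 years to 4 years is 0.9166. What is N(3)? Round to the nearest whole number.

16303

N(3) = N(4) / p = 14,943 / 0.9166 = 16303.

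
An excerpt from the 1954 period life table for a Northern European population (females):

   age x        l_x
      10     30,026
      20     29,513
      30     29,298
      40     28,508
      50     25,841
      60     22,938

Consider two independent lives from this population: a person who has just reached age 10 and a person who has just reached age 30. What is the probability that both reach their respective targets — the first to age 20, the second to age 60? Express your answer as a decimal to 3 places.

p₁ = l_20/l_10 = 29,513/30,026 = 0.982915; p₂ = l_60/l_30 = 22,938/29,298 = 0.782920.
P(both) = p₁ × p₂ = 0.982915 × 0.782920 = 0.769544.

0.770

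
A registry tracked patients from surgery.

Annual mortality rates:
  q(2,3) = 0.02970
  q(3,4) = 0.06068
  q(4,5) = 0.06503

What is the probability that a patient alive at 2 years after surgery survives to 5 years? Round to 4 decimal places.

Survival from 2 to 5 is the product of surviving each interval: (1 − 0.02970) × (1 − 0.06068) × (1 − 0.06503).
= 0.97030 × 0.93932 × 0.93497 = 0.852152.

0.8522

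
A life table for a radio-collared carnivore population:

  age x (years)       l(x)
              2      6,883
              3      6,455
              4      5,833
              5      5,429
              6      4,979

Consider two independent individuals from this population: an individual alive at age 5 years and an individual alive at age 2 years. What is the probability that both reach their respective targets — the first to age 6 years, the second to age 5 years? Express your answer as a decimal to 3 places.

p₁ = l(6)/l(5) = 4,979/5,429 = 0.917112; p₂ = l(5)/l(2) = 5,429/6,883 = 0.788755.
P(both) = p₁ × p₂ = 0.917112 × 0.788755 = 0.723377.

0.723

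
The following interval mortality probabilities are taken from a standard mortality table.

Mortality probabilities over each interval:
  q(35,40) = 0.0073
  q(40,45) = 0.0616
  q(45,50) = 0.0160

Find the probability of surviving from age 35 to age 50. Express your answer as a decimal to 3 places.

The overall survival probability is (1 − 0.0073) × (1 − 0.0616) × (1 − 0.0160).
= 0.9927 × 0.9384 × 0.9840 = 0.916645.

0.917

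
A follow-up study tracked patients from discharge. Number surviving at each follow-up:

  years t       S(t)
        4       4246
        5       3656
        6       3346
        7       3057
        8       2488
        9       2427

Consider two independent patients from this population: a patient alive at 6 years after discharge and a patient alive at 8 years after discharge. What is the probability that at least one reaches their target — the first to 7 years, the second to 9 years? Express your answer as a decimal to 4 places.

0.9979

p₁ = S(7)/S(6) = 3057/3346 = 0.913628; p₂ = S(9)/S(8) = 2427/2488 = 0.975482.
P(at least one) = 1 − (1−p₁)(1−p₂) = 1 − 0.086372 × 0.024518 = 0.997882.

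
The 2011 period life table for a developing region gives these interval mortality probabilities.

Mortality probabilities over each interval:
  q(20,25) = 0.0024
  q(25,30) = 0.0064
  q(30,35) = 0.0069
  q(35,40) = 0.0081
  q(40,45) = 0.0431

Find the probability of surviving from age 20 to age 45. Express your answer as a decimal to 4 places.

0.9343

P(survive 20→45) = (1 − 0.0024) × (1 − 0.0064) × (1 − 0.0069) × (1 − 0.0081) × (1 − 0.0431).
= 0.9976 × 0.9936 × 0.9931 × 0.9919 × 0.9569 = 0.934320.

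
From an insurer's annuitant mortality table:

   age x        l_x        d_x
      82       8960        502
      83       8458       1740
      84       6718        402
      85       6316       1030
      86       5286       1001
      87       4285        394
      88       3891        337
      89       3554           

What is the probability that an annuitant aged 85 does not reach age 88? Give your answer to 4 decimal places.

0.3839

P(die before 88 | alive at 85) = 1 − l_88/l_85 = 1 − 3891/6316 = (2425)/6316 = 0.383946.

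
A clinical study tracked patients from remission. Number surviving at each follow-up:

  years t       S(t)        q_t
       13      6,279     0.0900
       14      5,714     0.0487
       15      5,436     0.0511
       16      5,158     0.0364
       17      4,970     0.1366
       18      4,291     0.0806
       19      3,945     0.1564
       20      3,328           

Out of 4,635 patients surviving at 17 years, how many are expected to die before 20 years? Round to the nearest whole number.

1531

The relevant probability is 1 − 3,328/4,970 = 0.330382.
Expected number = 4,635 × 0.330382 = 1531.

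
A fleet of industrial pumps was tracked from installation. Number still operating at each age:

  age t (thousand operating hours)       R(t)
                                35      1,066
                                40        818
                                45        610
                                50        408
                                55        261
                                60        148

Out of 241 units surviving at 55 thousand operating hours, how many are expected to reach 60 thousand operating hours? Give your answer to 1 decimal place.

136.7

The relevant probability is 148/261 = 0.567050.
Expected number = 241 × 0.567050 = 136.7.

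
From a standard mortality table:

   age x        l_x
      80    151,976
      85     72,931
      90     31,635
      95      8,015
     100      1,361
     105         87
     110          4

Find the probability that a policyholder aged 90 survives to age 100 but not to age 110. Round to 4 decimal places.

0.0429

We want 10|10q90 = (l_100 − l_110)/l_90.
This is the probability of reaching 100 but not 110, conditional on being alive at 90: (l_100 − l_110) / l_90.
= (1,361 − 4) / 31,635 = 1,357 / 31,635 = 0.042896.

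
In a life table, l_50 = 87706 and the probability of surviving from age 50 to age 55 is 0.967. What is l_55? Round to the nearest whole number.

l_55 = l_50 × p = 87706 × 0.967 = 84812.

84812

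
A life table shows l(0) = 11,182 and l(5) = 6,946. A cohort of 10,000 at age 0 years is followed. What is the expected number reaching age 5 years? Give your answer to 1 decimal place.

The relevant probability is 6,946/11,182 = 0.621177.
Expected number = 10,000 × 0.621177 = 6211.8.

6211.8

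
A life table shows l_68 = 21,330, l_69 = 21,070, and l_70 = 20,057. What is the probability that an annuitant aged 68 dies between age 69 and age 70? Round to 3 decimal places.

This is the probability of reaching 69 but not 70, conditional on being alive at 68: (l_69 − l_70) / l_68.
= (21,070 − 20,057) / 21,330 = 1,013 / 21,330 = 0.047492.

0.047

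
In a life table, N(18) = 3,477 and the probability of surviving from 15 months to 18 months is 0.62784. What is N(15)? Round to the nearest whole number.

N(15) = N(18) / p = 3,477 / 0.62784 = 5538.

5538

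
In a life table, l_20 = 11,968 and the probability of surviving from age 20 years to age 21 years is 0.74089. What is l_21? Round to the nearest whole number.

l_21 = l_20 × p = 11,968 × 0.74089 = 8867.

8867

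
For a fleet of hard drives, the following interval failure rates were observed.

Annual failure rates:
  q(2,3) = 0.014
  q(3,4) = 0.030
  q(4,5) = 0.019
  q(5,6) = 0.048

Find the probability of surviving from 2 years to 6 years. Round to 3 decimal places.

0.893

Chaining the interval survival probabilities: (1 − 0.014) × (1 − 0.030) × (1 − 0.019) × (1 − 0.048).
= 0.986 × 0.970 × 0.981 × 0.952 = 0.893212.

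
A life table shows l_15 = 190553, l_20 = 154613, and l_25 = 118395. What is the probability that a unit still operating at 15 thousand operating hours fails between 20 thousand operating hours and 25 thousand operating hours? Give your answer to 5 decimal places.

This is the probability of reaching 20 but not 25, conditional on being operational at 15: (l_20 − l_25) / l_15.
= (154613 − 118395) / 190553 = 36218 / 190553 = 0.190068.

0.19007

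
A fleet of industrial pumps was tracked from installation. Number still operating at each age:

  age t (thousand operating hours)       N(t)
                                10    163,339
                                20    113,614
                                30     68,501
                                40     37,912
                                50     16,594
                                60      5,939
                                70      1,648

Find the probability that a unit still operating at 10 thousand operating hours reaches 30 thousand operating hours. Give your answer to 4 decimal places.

The conditional survival probability is N(30)/N(10) = 68,501/163,339 = 0.419379.

0.4194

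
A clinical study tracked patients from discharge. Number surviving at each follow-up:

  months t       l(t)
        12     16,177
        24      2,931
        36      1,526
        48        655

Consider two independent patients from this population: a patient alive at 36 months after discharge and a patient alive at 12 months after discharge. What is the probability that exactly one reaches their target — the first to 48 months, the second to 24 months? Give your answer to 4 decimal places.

0.4549

p₁ = l(48)/l(36) = 655/1,526 = 0.429227; p₂ = l(24)/l(12) = 2,931/16,177 = 0.181183.
P(exactly one) = p₁(1−p₂) + (1−p₁)p₂ = 0.351458 + 0.103414 = 0.454873.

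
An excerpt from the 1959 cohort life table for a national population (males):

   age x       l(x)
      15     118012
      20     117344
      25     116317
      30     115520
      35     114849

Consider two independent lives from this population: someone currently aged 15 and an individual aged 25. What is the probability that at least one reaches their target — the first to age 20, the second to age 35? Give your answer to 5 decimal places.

0.99993

p₁ = l(20)/l(15) = 117344/118012 = 0.994340; p₂ = l(35)/l(25) = 114849/116317 = 0.987379.
P(at least one) = 1 − (1−p₁)(1−p₂) = 1 − 0.005660 × 0.012621 = 0.999929.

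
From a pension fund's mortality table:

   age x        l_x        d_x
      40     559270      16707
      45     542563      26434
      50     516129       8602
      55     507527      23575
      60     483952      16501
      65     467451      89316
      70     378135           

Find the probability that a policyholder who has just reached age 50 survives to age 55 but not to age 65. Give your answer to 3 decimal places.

We want 5|10q50 = (l_55 − l_65)/l_50.
This is the probability of reaching 55 but not 65, conditional on being alive at 50: (l_55 − l_65) / l_50.
= (507527 − 467451) / 516129 = 40076 / 516129 = 0.077647.

0.078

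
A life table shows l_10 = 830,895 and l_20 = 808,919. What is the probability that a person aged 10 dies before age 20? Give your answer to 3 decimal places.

P(die before 20 | alive at 10) = 1 − l_20/l_10 = 1 − 808,919/830,895 = (21,976)/830,895 = 0.026449.

0.026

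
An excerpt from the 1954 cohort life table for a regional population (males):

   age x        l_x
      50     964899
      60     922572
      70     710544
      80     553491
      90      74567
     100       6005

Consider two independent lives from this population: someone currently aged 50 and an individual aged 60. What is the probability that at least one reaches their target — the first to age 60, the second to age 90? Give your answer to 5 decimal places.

0.95968

p₁ = l_60/l_50 = 922572/964899 = 0.956133; p₂ = l_90/l_60 = 74567/922572 = 0.080825.
P(at least one) = 1 − (1−p₁)(1−p₂) = 1 − 0.043867 × 0.919175 = 0.959679.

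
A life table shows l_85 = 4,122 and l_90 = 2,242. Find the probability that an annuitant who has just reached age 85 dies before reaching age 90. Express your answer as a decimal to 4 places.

P(die before 90 | alive at 85) = 1 − l_90/l_85 = 1 − 2,242/4,122 = (1,880)/4,122 = 0.456089.

0.4561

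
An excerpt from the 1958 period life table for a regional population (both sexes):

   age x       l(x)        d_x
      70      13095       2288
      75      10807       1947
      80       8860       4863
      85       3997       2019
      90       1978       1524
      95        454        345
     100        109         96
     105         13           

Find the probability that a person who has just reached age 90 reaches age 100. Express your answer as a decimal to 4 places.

0.0551

The conditional survival probability is l(100)/l(90) = 109/1978 = 0.055106.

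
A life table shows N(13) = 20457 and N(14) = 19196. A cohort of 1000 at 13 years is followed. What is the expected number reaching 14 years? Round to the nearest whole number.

938

The relevant probability is 19196/20457 = 0.938359.
Expected number = 1000 × 0.938359 = 938.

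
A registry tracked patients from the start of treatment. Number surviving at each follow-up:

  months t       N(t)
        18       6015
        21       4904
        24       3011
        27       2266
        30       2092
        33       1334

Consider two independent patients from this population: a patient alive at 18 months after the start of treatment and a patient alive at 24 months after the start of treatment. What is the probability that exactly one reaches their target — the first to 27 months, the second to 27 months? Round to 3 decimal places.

p₁ = N(27)/N(18) = 2266/6015 = 0.376725; p₂ = N(27)/N(24) = 2266/3011 = 0.752574.
P(exactly one) = p₁(1−p₂) + (1−p₁)p₂ = 0.093212 + 0.469061 = 0.562272.

0.562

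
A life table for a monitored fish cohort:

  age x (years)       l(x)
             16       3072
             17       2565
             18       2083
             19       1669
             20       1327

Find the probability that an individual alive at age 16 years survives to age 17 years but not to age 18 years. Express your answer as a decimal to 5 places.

0.15690

This is the probability of reaching 17 but not 18, conditional on being alive at 16: (l(17) − l(18)) / l(16).
= (2565 − 2083) / 3072 = 482 / 3072 = 0.156901.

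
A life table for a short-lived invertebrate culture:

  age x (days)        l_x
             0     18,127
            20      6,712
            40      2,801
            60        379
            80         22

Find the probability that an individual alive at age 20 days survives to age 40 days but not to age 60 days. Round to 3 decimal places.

0.361

This is the probability of reaching 40 but not 60, conditional on being alive at 20: (l_40 − l_60) / l_20.
= (2,801 − 379) / 6,712 = 2,422 / 6,712 = 0.360846.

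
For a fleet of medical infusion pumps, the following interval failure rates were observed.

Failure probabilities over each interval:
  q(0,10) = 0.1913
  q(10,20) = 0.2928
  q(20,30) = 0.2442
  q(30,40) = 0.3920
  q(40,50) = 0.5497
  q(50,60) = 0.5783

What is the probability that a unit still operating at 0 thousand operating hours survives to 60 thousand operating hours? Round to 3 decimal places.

0.050

Chaining the interval survival probabilities: (1 − 0.1913) × (1 − 0.2928) × (1 − 0.2442) × (1 − 0.3920) × (1 − 0.5497) × (1 − 0.5783).
= 0.8087 × 0.7072 × 0.7558 × 0.6080 × 0.4503 × 0.4217 = 0.049905.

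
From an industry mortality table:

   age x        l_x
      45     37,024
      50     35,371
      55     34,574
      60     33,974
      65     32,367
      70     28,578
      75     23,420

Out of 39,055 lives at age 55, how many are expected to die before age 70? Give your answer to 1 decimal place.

The relevant probability is 1 − 28,578/34,574 = 0.173425.
Expected number = 39,055 × 0.173425 = 6773.1.

6773.1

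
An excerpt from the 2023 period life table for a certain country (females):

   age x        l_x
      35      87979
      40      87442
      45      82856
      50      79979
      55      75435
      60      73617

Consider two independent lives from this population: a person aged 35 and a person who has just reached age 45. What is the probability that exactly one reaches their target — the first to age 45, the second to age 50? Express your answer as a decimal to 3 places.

0.089

p₁ = l_45/l_35 = 82856/87979 = 0.941770; p₂ = l_50/l_45 = 79979/82856 = 0.965277.
P(exactly one) = p₁(1−p₂) + (1−p₁)p₂ = 0.032701 + 0.056208 = 0.088909.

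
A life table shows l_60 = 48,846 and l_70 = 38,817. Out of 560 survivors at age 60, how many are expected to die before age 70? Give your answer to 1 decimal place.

The relevant probability is 1 − 38,817/48,846 = 0.205319.
Expected number = 560 × 0.205319 = 115.0.

115.0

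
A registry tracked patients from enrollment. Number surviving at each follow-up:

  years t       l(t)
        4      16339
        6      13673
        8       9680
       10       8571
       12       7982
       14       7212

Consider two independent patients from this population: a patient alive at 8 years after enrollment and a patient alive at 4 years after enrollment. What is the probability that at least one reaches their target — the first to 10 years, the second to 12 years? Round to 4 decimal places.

p₁ = l(10)/l(8) = 8571/9680 = 0.885434; p₂ = l(12)/l(4) = 7982/16339 = 0.488524.
P(at least one) = 1 − (1−p₁)(1−p₂) = 1 − 0.114566 × 0.511476 = 0.941402.

0.9414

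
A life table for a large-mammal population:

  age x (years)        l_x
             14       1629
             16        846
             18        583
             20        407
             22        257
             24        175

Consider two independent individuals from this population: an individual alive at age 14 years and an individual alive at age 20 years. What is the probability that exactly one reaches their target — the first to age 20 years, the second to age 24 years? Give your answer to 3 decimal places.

p₁ = l_20/l_14 = 407/1629 = 0.249847; p₂ = l_24/l_20 = 175/407 = 0.429975.
P(exactly one) = p₁(1−p₂) + (1−p₁)p₂ = 0.142419 + 0.322547 = 0.464966.

0.465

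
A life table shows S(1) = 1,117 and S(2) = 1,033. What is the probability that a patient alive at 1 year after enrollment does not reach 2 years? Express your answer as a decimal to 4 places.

0.0752

P(die before 2 | alive at 1) = 1 − S(2)/S(1) = 1 − 1,033/1,117 = (84)/1,117 = 0.075201.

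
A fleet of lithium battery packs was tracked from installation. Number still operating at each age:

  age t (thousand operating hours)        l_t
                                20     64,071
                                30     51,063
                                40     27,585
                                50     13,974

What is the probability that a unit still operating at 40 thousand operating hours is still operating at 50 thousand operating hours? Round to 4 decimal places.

0.5066

The conditional survival probability is l_50/l_40 = 13,974/27,585 = 0.506580.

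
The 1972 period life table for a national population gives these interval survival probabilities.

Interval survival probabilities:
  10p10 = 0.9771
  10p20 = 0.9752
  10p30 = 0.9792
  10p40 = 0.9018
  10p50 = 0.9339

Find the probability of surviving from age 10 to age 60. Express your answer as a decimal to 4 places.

0.7858

The overall survival probability is 0.9771 × 0.9752 × 0.9792 × 0.9018 × 0.9339.
= 0.785805.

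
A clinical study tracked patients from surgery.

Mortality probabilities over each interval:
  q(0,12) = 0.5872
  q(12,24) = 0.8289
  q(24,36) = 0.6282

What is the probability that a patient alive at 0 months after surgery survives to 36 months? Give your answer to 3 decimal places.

0.026

P(survive 0→36) = (1 − 0.5872) × (1 − 0.8289) × (1 − 0.6282).
= 0.4128 × 0.1711 × 0.3718 = 0.026260.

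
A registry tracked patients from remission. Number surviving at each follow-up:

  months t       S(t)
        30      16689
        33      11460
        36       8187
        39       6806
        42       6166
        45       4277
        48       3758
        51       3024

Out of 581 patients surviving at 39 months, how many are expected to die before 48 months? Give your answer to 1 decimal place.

260.2

The relevant probability is 1 − 3758/6806 = 0.447840.
Expected number = 581 × 0.447840 = 260.2.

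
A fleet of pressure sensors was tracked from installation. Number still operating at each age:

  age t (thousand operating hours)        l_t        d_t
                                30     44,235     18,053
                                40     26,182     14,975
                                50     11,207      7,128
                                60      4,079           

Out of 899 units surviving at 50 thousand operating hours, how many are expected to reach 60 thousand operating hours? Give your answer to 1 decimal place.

327.2

The relevant probability is 4,079/11,207 = 0.363969.
Expected number = 899 × 0.363969 = 327.2.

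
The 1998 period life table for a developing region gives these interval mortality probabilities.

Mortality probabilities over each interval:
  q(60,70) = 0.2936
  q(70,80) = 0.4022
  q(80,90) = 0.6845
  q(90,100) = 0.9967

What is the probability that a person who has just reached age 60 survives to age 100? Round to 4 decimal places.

0.0004

Chaining the interval survival probabilities: (1 − 0.2936) × (1 − 0.4022) × (1 − 0.6845) × (1 − 0.9967).
= 0.7064 × 0.5978 × 0.3155 × 0.0033 = 0.000440.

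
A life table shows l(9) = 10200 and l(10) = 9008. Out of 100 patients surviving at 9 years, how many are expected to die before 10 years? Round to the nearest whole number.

The relevant probability is 1 − 9008/10200 = 0.116863.
Expected number = 100 × 0.116863 = 12.

12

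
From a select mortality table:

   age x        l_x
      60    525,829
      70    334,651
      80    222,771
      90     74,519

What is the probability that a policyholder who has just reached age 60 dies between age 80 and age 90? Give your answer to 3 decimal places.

0.282

We want 20|10q60 = (l_80 − l_90)/l_60.
This is the probability of reaching 80 but not 90, conditional on being alive at 60: (l_80 − l_90) / l_60.
= (222,771 − 74,519) / 525,829 = 148,252 / 525,829 = 0.281940.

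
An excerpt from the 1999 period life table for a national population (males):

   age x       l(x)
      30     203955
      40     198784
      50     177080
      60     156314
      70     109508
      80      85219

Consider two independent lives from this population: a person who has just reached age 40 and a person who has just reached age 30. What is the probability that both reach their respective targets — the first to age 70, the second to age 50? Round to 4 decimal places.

0.4783

p₁ = l(70)/l(40) = 109508/198784 = 0.550889; p₂ = l(50)/l(30) = 177080/203955 = 0.868231.
P(both) = p₁ × p₂ = 0.550889 × 0.868231 = 0.478299.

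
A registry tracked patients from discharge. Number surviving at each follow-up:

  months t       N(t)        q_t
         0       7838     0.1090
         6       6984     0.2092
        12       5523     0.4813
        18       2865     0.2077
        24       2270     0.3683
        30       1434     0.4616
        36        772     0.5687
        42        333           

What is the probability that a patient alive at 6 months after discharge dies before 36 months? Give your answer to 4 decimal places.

P(die before 36 | alive at 6) = 1 − N(36)/N(6) = 1 − 772/6984 = (6212)/6984 = 0.889462.

0.8895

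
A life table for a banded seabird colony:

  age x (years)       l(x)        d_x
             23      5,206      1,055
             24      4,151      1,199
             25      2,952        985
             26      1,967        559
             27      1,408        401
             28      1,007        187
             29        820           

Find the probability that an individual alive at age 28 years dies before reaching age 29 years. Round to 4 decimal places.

0.1857

P(die before 29 | alive at 28) = 1 − l(29)/l(28) = 1 − 820/1,007 = (187)/1,007 = 0.185700.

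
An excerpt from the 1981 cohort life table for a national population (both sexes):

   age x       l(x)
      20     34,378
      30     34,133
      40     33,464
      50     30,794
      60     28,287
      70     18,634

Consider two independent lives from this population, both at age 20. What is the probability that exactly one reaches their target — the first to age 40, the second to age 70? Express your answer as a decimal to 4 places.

0.4602

p₁ = l(40)/l(20) = 33,464/34,378 = 0.973413; p₂ = l(70)/l(20) = 18,634/34,378 = 0.542033.
P(exactly one) = p₁(1−p₂) + (1−p₁)p₂ = 0.445791 + 0.014411 = 0.460202.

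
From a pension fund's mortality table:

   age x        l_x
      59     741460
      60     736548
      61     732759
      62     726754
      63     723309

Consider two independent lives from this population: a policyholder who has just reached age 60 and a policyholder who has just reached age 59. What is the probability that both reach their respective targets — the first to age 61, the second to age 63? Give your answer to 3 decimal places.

0.971

p₁ = l_61/l_60 = 732759/736548 = 0.994856; p₂ = l_63/l_59 = 723309/741460 = 0.975520.
P(both) = p₁ × p₂ = 0.994856 × 0.975520 = 0.970502.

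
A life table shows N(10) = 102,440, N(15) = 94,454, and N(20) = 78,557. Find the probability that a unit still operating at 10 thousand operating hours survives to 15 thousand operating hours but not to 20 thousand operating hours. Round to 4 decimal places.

0.1552

This is the probability of reaching 15 but not 20, conditional on being operational at 10: (N(15) − N(20)) / N(10).
= (94,454 − 78,557) / 102,440 = 15,897 / 102,440 = 0.155184.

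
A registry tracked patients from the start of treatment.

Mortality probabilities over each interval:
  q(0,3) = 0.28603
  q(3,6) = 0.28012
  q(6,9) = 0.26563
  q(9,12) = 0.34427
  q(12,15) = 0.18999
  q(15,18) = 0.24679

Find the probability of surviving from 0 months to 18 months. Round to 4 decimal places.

0.1510

Chaining the interval survival probabilities: (1 − 0.28603) × (1 − 0.28012) × (1 − 0.26563) × (1 − 0.34427) × (1 − 0.18999) × (1 − 0.24679).
= 0.71397 × 0.71988 × 0.73437 × 0.65573 × 0.81001 × 0.75321 = 0.151003.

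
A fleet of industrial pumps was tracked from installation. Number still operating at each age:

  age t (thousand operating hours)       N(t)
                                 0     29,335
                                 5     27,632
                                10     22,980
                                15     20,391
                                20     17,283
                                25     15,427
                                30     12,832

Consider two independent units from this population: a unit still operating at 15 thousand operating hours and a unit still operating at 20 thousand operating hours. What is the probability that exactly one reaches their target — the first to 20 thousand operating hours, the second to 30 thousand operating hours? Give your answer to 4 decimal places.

0.3314

p₁ = N(20)/N(15) = 17,283/20,391 = 0.847580; p₂ = N(30)/N(20) = 12,832/17,283 = 0.742464.
P(exactly one) = p₁(1−p₂) + (1−p₁)p₂ = 0.218282 + 0.113166 = 0.331449.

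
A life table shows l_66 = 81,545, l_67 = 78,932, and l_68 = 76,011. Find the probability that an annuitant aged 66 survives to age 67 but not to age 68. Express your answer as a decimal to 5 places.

0.03582

We want 1|1q66 = (l_67 − l_68)/l_66.
This is the probability of reaching 67 but not 68, conditional on being alive at 66: (l_67 − l_68) / l_66.
= (78,932 − 76,011) / 81,545 = 2,921 / 81,545 = 0.035821.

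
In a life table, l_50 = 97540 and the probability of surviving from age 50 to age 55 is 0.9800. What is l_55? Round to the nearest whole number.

l_55 = l_50 × p = 97540 × 0.9800 = 95589.

95589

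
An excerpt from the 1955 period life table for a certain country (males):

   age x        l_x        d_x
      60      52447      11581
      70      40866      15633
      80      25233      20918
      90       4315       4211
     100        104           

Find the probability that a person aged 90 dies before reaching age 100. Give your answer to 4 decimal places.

0.9759

P(die before 100 | alive at 90) = 1 − l_100/l_90 = 1 − 104/4315 = (4211)/4315 = 0.975898.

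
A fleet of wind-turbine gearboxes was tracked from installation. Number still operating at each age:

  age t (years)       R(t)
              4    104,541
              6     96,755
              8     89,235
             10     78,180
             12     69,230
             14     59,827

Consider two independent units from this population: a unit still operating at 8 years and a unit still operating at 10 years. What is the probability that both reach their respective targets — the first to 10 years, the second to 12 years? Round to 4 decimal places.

p₁ = R(10)/R(8) = 78,180/89,235 = 0.876114; p₂ = R(12)/R(10) = 69,230/78,180 = 0.885521.
P(both) = p₁ × p₂ = 0.876114 × 0.885521 = 0.775817.

0.7758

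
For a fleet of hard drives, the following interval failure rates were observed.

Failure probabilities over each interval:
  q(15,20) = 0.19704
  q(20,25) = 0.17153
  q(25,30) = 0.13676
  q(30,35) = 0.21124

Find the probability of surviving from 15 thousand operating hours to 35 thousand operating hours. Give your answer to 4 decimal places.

P(survive 15→35) = (1 − 0.19704) × (1 − 0.17153) × (1 − 0.13676) × (1 − 0.21124).
= 0.80296 × 0.82847 × 0.86324 × 0.78876 = 0.452947.

0.4529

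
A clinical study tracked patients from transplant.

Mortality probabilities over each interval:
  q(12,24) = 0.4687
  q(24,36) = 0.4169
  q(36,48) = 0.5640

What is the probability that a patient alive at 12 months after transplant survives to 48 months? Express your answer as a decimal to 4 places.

0.1351

The overall survival probability is (1 − 0.4687) × (1 − 0.4169) × (1 − 0.5640).
= 0.5313 × 0.5831 × 0.4360 = 0.135073.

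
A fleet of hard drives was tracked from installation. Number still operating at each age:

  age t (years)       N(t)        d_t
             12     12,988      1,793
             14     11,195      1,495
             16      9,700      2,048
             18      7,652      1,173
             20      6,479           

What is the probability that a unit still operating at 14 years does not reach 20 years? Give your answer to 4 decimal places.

0.4213

P(fail before 20 | operational at 14) = 1 − N(20)/N(14) = 1 − 6,479/11,195 = (4,716)/11,195 = 0.421259.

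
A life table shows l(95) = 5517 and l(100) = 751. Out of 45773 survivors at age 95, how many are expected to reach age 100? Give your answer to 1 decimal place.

6230.8

The relevant probability is 751/5517 = 0.136125.
Expected number = 45773 × 0.136125 = 6230.8.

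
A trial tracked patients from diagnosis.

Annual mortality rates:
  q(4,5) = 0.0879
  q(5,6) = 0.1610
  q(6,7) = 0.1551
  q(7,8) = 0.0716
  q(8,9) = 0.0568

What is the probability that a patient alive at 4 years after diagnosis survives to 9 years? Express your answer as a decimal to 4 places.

0.5662

Chaining the interval survival probabilities: (1 − 0.0879) × (1 − 0.1610) × (1 − 0.1551) × (1 − 0.0716) × (1 − 0.0568).
= 0.9121 × 0.8390 × 0.8449 × 0.9284 × 0.9432 = 0.566172.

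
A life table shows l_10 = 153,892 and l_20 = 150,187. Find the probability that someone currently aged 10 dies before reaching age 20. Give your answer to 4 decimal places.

P(die before 20 | alive at 10) = 1 − l_20/l_10 = 1 − 150,187/153,892 = (3,705)/153,892 = 0.024075.

0.0241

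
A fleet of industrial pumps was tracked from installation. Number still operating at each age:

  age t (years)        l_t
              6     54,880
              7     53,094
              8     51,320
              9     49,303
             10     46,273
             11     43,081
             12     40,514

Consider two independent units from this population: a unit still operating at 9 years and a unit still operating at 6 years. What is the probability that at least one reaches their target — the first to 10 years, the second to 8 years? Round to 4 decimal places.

0.9960

p₁ = l_10/l_9 = 46,273/49,303 = 0.938543; p₂ = l_8/l_6 = 51,320/54,880 = 0.935131.
P(at least one) = 1 − (1−p₁)(1−p₂) = 1 − 0.061457 × 0.064869 = 0.996013.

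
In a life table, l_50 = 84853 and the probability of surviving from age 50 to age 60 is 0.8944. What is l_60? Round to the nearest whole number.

l_60 = l_50 × p = 84853 × 0.8944 = 75893.

75893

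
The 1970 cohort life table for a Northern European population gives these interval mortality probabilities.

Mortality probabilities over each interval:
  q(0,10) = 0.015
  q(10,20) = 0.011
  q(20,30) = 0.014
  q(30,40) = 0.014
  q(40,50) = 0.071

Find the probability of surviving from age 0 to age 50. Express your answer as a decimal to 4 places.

The overall survival probability is (1 − 0.015) × (1 − 0.011) × (1 − 0.014) × (1 − 0.014) × (1 − 0.071).
= 0.985 × 0.989 × 0.986 × 0.986 × 0.929 = 0.879837.

0.8798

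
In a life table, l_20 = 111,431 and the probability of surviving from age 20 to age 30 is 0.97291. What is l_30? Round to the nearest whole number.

l_30 = l_20 × p = 111,431 × 0.97291 = 108412.

108412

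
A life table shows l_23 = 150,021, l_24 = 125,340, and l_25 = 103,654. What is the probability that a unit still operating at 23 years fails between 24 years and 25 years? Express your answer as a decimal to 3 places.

This is the probability of reaching 24 but not 25, conditional on being operational at 23: (l_24 − l_25) / l_23.
= (125,340 − 103,654) / 150,021 = 21,686 / 150,021 = 0.144553.

0.145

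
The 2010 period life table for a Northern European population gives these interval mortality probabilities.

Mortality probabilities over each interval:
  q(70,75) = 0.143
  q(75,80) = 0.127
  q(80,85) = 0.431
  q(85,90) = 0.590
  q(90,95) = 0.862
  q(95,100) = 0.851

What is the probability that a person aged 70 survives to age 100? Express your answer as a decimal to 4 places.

Survival from 70 to 100 is the product of surviving each interval: (1 − 0.143) × (1 − 0.127) × (1 − 0.431) × (1 − 0.590) × (1 − 0.862) × (1 − 0.851).
= 0.857 × 0.873 × 0.569 × 0.410 × 0.138 × 0.149 = 0.003589.

0.0036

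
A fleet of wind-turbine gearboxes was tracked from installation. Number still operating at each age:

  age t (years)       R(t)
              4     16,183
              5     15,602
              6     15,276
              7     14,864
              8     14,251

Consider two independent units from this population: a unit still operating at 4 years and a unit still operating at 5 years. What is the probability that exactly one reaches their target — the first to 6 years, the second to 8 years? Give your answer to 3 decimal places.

p₁ = R(6)/R(4) = 15,276/16,183 = 0.943954; p₂ = R(8)/R(5) = 14,251/15,602 = 0.913409.
P(exactly one) = p₁(1−p₂) + (1−p₁)p₂ = 0.081738 + 0.051193 = 0.132931.

0.133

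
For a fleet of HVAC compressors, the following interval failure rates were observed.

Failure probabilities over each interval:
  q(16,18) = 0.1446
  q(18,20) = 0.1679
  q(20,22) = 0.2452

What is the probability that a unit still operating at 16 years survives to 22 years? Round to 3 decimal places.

0.537

The overall survival probability is (1 − 0.1446) × (1 − 0.1679) × (1 − 0.2452).
= 0.8554 × 0.8321 × 0.7548 = 0.537250.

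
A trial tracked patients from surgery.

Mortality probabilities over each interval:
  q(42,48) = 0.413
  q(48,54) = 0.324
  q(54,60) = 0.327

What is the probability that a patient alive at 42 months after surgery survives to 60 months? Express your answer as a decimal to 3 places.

Survival from 42 to 60 is the product of surviving each interval: (1 − 0.413) × (1 − 0.324) × (1 − 0.327).
= 0.587 × 0.676 × 0.673 = 0.267054.

0.267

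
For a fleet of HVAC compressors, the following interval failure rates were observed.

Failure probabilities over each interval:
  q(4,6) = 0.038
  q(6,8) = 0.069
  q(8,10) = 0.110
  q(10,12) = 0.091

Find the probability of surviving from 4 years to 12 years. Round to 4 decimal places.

0.7246

The overall survival probability is (1 − 0.038) × (1 − 0.069) × (1 − 0.110) × (1 − 0.091).
= 0.962 × 0.931 × 0.890 × 0.909 = 0.724567.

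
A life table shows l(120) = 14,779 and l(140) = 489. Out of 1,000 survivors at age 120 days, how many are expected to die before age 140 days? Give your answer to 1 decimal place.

966.9

The relevant probability is 1 − 489/14,779 = 0.966913.
Expected number = 1,000 × 0.966913 = 966.9.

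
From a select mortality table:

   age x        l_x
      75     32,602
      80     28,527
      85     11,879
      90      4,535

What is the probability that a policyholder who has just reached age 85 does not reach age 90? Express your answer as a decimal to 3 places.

P(die before 90 | alive at 85) = 1 − l_90/l_85 = 1 − 4,535/11,879 = (7,344)/11,879 = 0.618234.

0.618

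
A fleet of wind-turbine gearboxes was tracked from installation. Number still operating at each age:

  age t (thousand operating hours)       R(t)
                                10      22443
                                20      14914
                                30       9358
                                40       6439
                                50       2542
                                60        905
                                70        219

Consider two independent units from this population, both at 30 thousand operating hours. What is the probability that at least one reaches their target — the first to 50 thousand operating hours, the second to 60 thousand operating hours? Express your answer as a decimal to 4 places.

p₁ = R(50)/R(30) = 2542/9358 = 0.271639; p₂ = R(60)/R(30) = 905/9358 = 0.096709.
P(at least one) = 1 − (1−p₁)(1−p₂) = 1 − 0.728361 × 0.903291 = 0.342078.

0.3421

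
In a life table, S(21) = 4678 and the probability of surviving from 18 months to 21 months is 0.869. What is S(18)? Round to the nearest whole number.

S(18) = S(21) / p = 4678 / 0.869 = 5383.

5383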